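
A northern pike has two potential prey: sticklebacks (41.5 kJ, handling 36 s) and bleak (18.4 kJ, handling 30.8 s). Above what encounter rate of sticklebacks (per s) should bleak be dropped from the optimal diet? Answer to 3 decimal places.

Drop bleak once their profitability E₂/h₂ falls below the rate achievable on sticklebacks alone: E₂/h₂ = λE₁/(1 + λh₁).
Solve for λ: λE₁h₂ = E₂(1 + λh₁) → λ(E₁h₂ − E₂h₁) = E₂ → λ = E₂/(E₁h₂ − E₂h₁).
λ = 18.4/(41.5×30.8 − 18.4×36) = 18.4/615.8 = 0.02988 per s.

0.030 per s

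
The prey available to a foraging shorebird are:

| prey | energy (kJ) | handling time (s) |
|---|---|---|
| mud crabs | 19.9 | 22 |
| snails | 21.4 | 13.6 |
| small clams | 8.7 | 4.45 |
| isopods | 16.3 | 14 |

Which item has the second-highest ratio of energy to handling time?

In descending order of E/h:
small clams: 8.7/4.45 = 1.96 kJ/s
snails: 21.4/13.6 = 1.57 kJ/s
isopods: 16.3/14 = 1.16 kJ/s
mud crabs: 19.9/22 = 0.905 kJ/s

snails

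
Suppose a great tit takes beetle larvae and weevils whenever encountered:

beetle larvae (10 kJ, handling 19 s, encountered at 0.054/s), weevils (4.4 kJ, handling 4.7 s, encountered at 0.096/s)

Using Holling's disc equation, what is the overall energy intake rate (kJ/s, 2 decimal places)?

R = Σλ_iE_i / (1 + Σλ_ih_i)
Numerator: 0.054×10 + 0.096×4.4 = 0.9624
Denominator: 1 + 0.054×19 + 0.096×4.7 = 2.477
R = 0.9624/2.477 = 0.3885 kJ/s

0.39 kJ/s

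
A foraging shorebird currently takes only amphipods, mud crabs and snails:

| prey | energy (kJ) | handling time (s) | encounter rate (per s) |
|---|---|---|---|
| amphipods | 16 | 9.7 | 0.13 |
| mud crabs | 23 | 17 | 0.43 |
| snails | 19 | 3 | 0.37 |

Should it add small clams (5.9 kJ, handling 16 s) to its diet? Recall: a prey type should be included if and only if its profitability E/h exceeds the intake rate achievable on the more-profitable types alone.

No

Intake rate on the current diet: R = (0.13×16 + 0.43×23 + 0.37×19) / (1 + 0.13×9.7 + 0.43×17 + 0.37×3) = 19/10.68 = 1.779 kJ/s.
small clams: E/h = 5.9/16 = 0.3688 kJ/s.
Since 0.3688 < R, time spent handling small clams is better spent searching.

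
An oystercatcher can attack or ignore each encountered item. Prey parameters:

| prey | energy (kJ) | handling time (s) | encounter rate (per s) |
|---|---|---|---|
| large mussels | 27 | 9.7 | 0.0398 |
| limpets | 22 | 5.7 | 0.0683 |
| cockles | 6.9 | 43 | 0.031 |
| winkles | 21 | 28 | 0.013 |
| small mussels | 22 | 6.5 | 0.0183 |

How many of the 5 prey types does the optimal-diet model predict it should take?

3

E/h in descending order: limpets 3.86, small mussels 3.38, large mussels 2.78, winkles 0.75, cockles 0.16 kJ/s. The optimal diet is the largest prefix of this list for which every included type satisfies E_i/h_i > R on the types above it.
Rate on top 1: 1.082. small mussels: 3.38 > 1.082 → include.
Rate on top 2: 1.263. large mussels: 2.78 > 1.263 → include.
Rate on top 3: 1.573. winkles: 0.75 < 1.573 → exclude; stop.
Optimal diet: limpets, small mussels, large mussels — 3 of 5 types.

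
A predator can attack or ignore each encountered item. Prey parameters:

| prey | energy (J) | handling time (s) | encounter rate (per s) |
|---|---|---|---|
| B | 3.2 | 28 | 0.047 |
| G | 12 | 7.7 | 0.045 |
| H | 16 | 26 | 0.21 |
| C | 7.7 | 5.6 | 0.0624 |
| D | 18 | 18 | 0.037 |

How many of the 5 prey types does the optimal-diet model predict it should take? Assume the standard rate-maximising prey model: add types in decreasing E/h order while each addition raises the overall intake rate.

Rank by E/h (J/s): G 1.56, C 1.38, D 1, H 0.615, B 0.114. Include each in turn until the next type's E/h falls below the running intake rate.
Rate on top 1: 0.401. C: 1.38 > 0.401 → include.
Rate on top 2: 0.6017. D: 1 > 0.6017 → include.
Rate on top 3: 0.714. H: 0.615 < 0.714 → exclude; stop.
Optimal diet: G, C, D — 3 of 5 types.

3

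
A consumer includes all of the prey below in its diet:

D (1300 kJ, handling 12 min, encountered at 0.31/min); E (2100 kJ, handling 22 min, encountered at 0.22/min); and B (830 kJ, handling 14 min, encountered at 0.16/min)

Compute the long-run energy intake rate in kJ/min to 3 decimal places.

84.559 kJ/min

Energy encountered per unit search time: 0.31×1300 + 0.22×2100 + 0.16×830 = 997.8 kJ/min.
Handling time per unit search time: 0.31×12 + 0.22×22 + 0.16×14 = 10.8.
Rate = 997.8/(1 + 10.8) = 84.56 kJ/min.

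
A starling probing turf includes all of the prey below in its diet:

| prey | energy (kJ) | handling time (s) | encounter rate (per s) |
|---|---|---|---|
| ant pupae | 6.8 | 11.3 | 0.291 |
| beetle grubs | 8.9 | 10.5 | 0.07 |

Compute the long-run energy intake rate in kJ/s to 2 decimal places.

Energy encountered per unit search time: 0.291×6.8 + 0.07×8.9 = 2.602 kJ/s.
Handling time per unit search time: 0.291×11.3 + 0.07×10.5 = 4.023.
Rate = 2.602/(1 + 4.023) = 0.5179 kJ/s.

0.52 kJ/s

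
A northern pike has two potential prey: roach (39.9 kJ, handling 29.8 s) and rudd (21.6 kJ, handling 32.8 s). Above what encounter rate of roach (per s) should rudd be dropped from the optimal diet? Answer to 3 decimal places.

0.032 per s

Drop rudd once their profitability E₂/h₂ falls below the rate achievable on roach alone: E₂/h₂ = λE₁/(1 + λh₁).
Solve for λ: λE₁h₂ = E₂(1 + λh₁) → λ(E₁h₂ − E₂h₁) = E₂ → λ = E₂/(E₁h₂ − E₂h₁).
λ = 21.6/(39.9×32.8 − 21.6×29.8) = 21.6/665 = 0.03248 per s.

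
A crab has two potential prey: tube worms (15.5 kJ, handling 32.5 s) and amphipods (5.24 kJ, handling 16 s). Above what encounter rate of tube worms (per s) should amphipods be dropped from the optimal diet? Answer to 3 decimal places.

At the threshold, the rate on tube worms alone equals the profitability of amphipods: λ·15.5/(1 + λ·32.5) = 5.24/16 = 0.3275.
Rearranging, λ(15.5 − 0.3275×32.5) = 0.3275, so λ = 0.3275/4.856 = 0.06744 per s.

0.067 per s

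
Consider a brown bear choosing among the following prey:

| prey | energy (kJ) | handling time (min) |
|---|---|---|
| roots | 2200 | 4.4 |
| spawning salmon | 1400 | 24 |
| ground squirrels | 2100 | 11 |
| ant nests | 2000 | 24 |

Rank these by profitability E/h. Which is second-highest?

ground squirrels

Profitability E/h (kJ/min): roots = 2200/4.4 = 500, spawning salmon = 1400/24 = 58.3, ground squirrels = 2100/11 = 191, ant nests = 2000/24 = 83.3.
Ranked: roots > ground squirrels > ant nests > spawning salmon.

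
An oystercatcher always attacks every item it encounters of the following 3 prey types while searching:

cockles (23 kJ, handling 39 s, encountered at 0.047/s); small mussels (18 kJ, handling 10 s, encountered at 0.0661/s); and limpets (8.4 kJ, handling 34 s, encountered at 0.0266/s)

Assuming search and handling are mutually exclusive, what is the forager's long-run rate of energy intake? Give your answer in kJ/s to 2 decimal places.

R = (0.047×23 + 0.0661×18 + 0.0266×8.4) / (1 + 0.047×39 + 0.0661×10 + 0.0266×34) = 2.494/4.398 = 0.5671 kJ/s.

0.57 kJ/s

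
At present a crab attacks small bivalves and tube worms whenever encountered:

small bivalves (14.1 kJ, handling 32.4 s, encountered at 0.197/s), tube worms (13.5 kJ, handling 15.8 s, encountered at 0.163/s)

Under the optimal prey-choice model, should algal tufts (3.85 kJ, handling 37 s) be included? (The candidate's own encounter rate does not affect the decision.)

Intake rate on the current diet: R = (0.197×14.1 + 0.163×13.5) / (1 + 0.197×32.4 + 0.163×15.8) = 4.978/9.958 = 0.4999 kJ/s.
algal tufts: E/h = 3.85/37 = 0.1041 kJ/s.
0.1041 < 0.4999, so adding algal tufts would lower the average — exclude it.

No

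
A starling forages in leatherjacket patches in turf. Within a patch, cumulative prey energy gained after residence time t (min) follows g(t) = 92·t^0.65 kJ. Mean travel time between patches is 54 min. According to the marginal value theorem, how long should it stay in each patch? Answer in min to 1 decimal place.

100.3 min

Maximise g(t)/(T+t): set derivative to zero → g'(t)(T+t) = g(t).
g'(t) = 0.65·92·t^-0.35. Setting 0.65·92·t^-0.35 = 92·t^0.65/(54+t) gives 0.65(54+t) = t, so 0.35·t = 0.65×54.
t* = 0.65×54/0.35 = 100.3 min.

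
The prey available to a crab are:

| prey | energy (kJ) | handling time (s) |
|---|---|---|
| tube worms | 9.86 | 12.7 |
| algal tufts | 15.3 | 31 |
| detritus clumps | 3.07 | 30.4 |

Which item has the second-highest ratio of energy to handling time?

algal tufts

In descending order of E/h:
tube worms: 9.86/12.7 = 0.776 kJ/s
algal tufts: 15.3/31 = 0.494 kJ/s
detritus clumps: 3.07/30.4 = 0.101 kJ/s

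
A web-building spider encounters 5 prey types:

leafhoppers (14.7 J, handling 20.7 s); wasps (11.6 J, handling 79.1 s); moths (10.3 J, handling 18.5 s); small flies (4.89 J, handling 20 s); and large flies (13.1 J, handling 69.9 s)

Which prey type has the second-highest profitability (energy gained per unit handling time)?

Profitability E/h (J/s): leafhoppers = 14.7/20.7 = 0.71, wasps = 11.6/79.1 = 0.147, moths = 10.3/18.5 = 0.557, small flies = 4.89/20 = 0.244, large flies = 13.1/69.9 = 0.187.
Ranked: leafhoppers > moths > small flies > large flies > wasps.

moths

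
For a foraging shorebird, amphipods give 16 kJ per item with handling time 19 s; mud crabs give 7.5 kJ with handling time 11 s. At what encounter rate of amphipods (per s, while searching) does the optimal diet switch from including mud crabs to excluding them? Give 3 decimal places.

The zero-one rule: include mud crabs iff E₂/h₂ > λE₁/(1+λh₁). Equality gives the switch point.
λE₁h₂ = E₂ + λE₂h₁ ⇒ λ = E₂/(E₁h₂ − E₂h₁) = 7.5/(176 − 142.5) = 0.2239 per s.

0.224 per s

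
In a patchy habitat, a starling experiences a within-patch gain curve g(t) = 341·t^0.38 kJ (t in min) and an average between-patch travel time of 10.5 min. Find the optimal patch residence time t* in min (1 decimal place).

6.4 min

By the marginal value theorem, leave when the instantaneous gain rate g'(t) equals the habitat-wide average g(t)/(T + t).
g'(t) = 0.38·341·t^-0.62. Setting 0.38·341·t^-0.62 = 341·t^0.38/(10.5+t) gives 0.38(10.5+t) = t, so 0.62·t = 0.38×10.5.
t* = 0.38×10.5/0.62 = 6.435 min.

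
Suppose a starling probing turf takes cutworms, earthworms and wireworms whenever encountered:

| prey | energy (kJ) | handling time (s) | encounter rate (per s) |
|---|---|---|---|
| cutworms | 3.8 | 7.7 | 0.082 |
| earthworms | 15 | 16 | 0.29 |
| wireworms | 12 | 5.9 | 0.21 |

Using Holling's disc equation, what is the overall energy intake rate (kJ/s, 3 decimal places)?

0.956 kJ/s

R = Σλ_iE_i / (1 + Σλ_ih_i)
Numerator: 0.082×3.8 + 0.29×15 + 0.21×12 = 7.182
Denominator: 1 + 0.082×7.7 + 0.29×16 + 0.21×5.9 = 7.51
R = 7.182/7.51 = 0.9562 kJ/s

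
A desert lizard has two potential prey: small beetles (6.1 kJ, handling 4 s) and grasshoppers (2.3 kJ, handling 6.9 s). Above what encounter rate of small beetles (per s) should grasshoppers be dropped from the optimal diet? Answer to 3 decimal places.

Drop grasshoppers once their profitability E₂/h₂ falls below the rate achievable on small beetles alone: E₂/h₂ = λE₁/(1 + λh₁).
Solve for λ: λE₁h₂ = E₂(1 + λh₁) → λ(E₁h₂ − E₂h₁) = E₂ → λ = E₂/(E₁h₂ − E₂h₁).
λ = 2.3/(6.1×6.9 − 2.3×4) = 2.3/32.89 = 0.06993 per s.

0.070 per s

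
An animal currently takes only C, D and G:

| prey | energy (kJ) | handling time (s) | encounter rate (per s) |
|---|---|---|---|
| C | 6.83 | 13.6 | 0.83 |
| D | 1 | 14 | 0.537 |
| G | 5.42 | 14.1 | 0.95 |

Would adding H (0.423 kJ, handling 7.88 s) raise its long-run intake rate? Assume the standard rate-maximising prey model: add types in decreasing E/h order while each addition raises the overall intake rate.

No

Current rate: (0.83×6.83 + 0.537×1 + 0.95×5.42)/(1 + 0.83×13.6 + 0.537×14 + 0.95×14.1) = 0.342 kJ/s.
Profitability of H: 0.423/7.88 = 0.05368 kJ/s.
Since 0.05368 < R, time spent handling H is better spent searching.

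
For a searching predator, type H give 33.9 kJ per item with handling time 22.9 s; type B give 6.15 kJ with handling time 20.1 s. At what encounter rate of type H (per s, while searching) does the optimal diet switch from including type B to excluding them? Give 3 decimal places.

0.011 per s

The zero-one rule: include type B iff E₂/h₂ > λE₁/(1+λh₁). Equality gives the switch point.
λE₁h₂ = E₂ + λE₂h₁ ⇒ λ = E₂/(E₁h₂ − E₂h₁) = 6.15/(681.4 − 140.8) = 0.01138 per s.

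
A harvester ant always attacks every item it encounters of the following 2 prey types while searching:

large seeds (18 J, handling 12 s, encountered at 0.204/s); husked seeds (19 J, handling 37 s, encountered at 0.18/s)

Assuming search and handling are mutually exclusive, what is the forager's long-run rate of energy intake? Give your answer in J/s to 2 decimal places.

0.70 J/s

R = Σλ_iE_i / (1 + Σλ_ih_i)
Numerator: 0.204×18 + 0.18×19 = 7.092
Denominator: 1 + 0.204×12 + 0.18×37 = 10.11
R = 7.092/10.11 = 0.7016 J/s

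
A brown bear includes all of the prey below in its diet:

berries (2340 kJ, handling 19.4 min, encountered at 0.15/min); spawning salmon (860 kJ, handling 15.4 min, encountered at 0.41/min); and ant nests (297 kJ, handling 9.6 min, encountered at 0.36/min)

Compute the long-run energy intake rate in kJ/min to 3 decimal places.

59.249 kJ/min

Energy encountered per unit search time: 0.15×2340 + 0.41×860 + 0.36×297 = 810.5 kJ/min.
Handling time per unit search time: 0.15×19.4 + 0.41×15.4 + 0.36×9.6 = 12.68.
Rate = 810.5/(1 + 12.68) = 59.25 kJ/min.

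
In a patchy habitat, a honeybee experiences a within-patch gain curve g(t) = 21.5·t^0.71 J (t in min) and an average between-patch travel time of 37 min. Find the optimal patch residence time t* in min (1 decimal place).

90.6 min

By the marginal value theorem, leave when the instantaneous gain rate g'(t) equals the habitat-wide average g(t)/(T + t).
g'(t) = 0.71·21.5·t^-0.29. Setting 0.71·21.5·t^-0.29 = 21.5·t^0.71/(37+t) gives 0.71(37+t) = t, so 0.29·t = 0.71×37.
t* = 0.71×37/0.29 = 90.59 min.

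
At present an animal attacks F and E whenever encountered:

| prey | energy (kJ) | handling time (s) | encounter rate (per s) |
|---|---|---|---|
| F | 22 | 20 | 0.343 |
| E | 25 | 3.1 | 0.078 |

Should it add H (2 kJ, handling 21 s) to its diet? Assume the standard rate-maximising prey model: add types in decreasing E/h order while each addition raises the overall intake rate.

Current rate: (0.343×22 + 0.078×25)/(1 + 0.343×20 + 0.078×3.1) = 1.172 kJ/s.
H: E/h = 2/21 = 0.09524 kJ/s.
Since 0.09524 < R, time spent handling H is better spent searching.

No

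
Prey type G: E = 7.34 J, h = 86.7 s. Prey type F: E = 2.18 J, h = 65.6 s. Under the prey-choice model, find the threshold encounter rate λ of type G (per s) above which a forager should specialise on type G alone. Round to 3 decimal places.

Drop type F once their profitability E₂/h₂ falls below the rate achievable on type G alone: E₂/h₂ = λE₁/(1 + λh₁).
Solve for λ: λE₁h₂ = E₂(1 + λh₁) → λ(E₁h₂ − E₂h₁) = E₂ → λ = E₂/(E₁h₂ − E₂h₁).
λ = 2.18/(7.34×65.6 − 2.18×86.7) = 2.18/292.5 = 0.007453 per s.

0.007 per s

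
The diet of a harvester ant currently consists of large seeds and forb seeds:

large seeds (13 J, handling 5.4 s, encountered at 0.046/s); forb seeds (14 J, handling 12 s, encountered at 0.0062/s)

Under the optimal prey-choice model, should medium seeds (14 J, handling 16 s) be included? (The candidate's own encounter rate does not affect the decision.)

Yes

Current rate: (0.046×13 + 0.0062×14)/(1 + 0.046×5.4 + 0.0062×12) = 0.5177 J/s.
medium seeds: E/h = 14/16 = 0.875 J/s.
0.875 > 0.5177, so adding medium seeds raises the average — include it.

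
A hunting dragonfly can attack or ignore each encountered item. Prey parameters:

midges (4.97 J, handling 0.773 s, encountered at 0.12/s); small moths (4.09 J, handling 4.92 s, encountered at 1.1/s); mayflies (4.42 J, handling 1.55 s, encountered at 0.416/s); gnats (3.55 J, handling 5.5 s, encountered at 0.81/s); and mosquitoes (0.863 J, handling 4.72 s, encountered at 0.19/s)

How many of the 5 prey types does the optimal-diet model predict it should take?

Rank by E/h (J/s): midges 6.43, mayflies 2.85, small moths 0.831, gnats 0.645, mosquitoes 0.183. Include each in turn until the next type's E/h falls below the running intake rate.
Rate on top 1: 0.5458. mayflies: 2.85 > 0.5458 → include.
Rate on top 2: 1.401. small moths: 0.831 < 1.401 → exclude; stop.
Optimal diet: midges, mayflies — 2 of 5 types.

2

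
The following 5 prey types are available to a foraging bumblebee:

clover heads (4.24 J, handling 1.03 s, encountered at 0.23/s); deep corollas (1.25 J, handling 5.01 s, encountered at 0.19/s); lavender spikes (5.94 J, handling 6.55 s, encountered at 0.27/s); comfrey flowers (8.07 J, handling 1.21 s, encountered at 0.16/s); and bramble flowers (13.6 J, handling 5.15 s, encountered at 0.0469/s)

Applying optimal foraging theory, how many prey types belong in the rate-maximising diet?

3

E/h in descending order: comfrey flowers 6.67, clover heads 4.12, bramble flowers 2.64, lavender spikes 0.907, deep corollas 0.25 J/s. The optimal diet is the largest prefix of this list for which every included type satisfies E_i/h_i > R on the types above it.
Rate on top 1: 1.082. clover heads: 4.12 > 1.082 → include.
Rate on top 2: 1.584. bramble flowers: 2.64 > 1.584 → include.
Rate on top 3: 1.737. lavender spikes: 0.907 < 1.737 → exclude; stop.
Optimal diet: comfrey flowers, clover heads, bramble flowers — 3 of 5 types.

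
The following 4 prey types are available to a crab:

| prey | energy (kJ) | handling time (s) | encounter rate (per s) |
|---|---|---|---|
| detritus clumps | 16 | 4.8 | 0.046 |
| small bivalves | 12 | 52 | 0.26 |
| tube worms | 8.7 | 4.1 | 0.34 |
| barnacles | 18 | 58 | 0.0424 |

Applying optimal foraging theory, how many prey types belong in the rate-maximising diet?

E/h in descending order: detritus clumps 3.33, tube worms 2.12, barnacles 0.31, small bivalves 0.231 kJ/s. The optimal diet is the largest prefix of this list for which every included type satisfies E_i/h_i > R on the types above it.
Rate on top 1: 0.6029. tube worms: 2.12 > 0.6029 → include.
Rate on top 2: 1.413. barnacles: 0.31 < 1.413 → exclude; stop.
Optimal diet: detritus clumps, tube worms — 2 of 4 types.

2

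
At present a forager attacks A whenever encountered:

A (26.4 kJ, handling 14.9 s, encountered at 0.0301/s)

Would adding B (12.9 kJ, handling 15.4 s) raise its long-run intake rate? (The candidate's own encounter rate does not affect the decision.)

Current rate: (0.0301×26.4)/(1 + 0.0301×14.9) = 0.5486 kJ/s.
B: E/h = 12.9/15.4 = 0.8377 kJ/s.
0.8377 > 0.5486, so adding B raises the average — include it.

Yes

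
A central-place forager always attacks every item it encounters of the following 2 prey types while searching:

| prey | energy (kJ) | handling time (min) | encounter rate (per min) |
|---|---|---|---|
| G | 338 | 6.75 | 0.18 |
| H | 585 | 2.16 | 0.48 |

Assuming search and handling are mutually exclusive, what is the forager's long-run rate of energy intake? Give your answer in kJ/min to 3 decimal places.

105.062 kJ/min

Energy encountered per unit search time: 0.18×338 + 0.48×585 = 341.6 kJ/min.
Handling time per unit search time: 0.18×6.75 + 0.48×2.16 = 2.252.
Rate = 341.6/(1 + 2.252) = 105.1 kJ/min.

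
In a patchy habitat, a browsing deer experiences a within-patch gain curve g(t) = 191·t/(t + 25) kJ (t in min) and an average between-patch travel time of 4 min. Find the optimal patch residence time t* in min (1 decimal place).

10.0 min

Maximise g(t)/(T+t): set derivative to zero → g'(t)(T+t) = g(t).
g'(t) = 191·25/(t + 25)². Setting 191·25/(t+25)² = 191t/[(t+25)(4+t)] gives 25(4+t) = t(t+25), so t² = 25×4 = 100.
t* = √100 = 10 min.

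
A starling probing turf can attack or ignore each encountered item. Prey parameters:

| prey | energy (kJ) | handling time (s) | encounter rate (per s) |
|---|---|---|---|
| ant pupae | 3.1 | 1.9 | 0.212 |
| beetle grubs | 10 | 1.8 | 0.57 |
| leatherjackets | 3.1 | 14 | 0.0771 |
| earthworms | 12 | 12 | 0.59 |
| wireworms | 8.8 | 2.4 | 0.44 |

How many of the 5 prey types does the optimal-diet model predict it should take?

Profitabilities (E/h, kJ/s): beetle grubs 5.56, wireworms 3.67, ant pupae 1.63, earthworms 1, leatherjackets 0.221. Add prey in this order while the next type's profitability exceeds the intake rate on those already taken.
Rate on top 1: 2.813. wireworms: 3.67 > 2.813 → include.
Rate on top 2: 3.106. ant pupae: 1.63 < 3.106 → exclude; stop.
Optimal diet: beetle grubs, wireworms — 2 of 5 types.

2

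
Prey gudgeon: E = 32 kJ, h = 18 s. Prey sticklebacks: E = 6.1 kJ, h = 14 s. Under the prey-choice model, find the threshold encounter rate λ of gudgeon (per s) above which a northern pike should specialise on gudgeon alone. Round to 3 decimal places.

Drop sticklebacks once their profitability E₂/h₂ falls below the rate achievable on gudgeon alone: E₂/h₂ = λE₁/(1 + λh₁).
Solve for λ: λE₁h₂ = E₂(1 + λh₁) → λ(E₁h₂ − E₂h₁) = E₂ → λ = E₂/(E₁h₂ − E₂h₁).
λ = 6.1/(32×14 − 6.1×18) = 6.1/338.2 = 0.01804 per s.

0.018 per s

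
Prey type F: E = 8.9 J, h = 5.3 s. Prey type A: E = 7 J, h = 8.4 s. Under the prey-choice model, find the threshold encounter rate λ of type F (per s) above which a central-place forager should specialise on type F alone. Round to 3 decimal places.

0.186 per s

At the threshold, the rate on type F alone equals the profitability of type A: λ·8.9/(1 + λ·5.3) = 7/8.4 = 0.8333.
Rearranging, λ(8.9 − 0.8333×5.3) = 0.8333, so λ = 0.8333/4.483 = 0.1859 per s.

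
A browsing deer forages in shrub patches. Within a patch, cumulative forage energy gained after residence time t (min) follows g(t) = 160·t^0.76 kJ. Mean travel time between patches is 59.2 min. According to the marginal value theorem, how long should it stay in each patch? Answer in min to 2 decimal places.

187.47 min

By the marginal value theorem, leave when the instantaneous gain rate g'(t) equals the habitat-wide average g(t)/(T + t).
g'(t) = 0.76·160·t^-0.24. Setting 0.76·160·t^-0.24 = 160·t^0.76/(59.2+t) gives 0.76(59.2+t) = t, so 0.24·t = 0.76×59.2.
t* = 0.76×59.2/0.24 = 187.5 min.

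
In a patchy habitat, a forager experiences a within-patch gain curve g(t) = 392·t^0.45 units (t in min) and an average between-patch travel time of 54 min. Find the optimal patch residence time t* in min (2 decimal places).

Optimal t* satisfies g'(t*) = g(t*)/(T + t*).
g'(t) = 0.45·392·t^-0.55. Setting 0.45·392·t^-0.55 = 392·t^0.45/(54+t) gives 0.45(54+t) = t, so 0.55·t = 0.45×54.
t* = 0.45×54/0.55 = 44.18 min.

44.18 min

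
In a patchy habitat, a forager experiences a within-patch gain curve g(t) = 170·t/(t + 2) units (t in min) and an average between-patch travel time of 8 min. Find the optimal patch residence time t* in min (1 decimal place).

4.0 min

Optimal t* satisfies g'(t*) = g(t*)/(T + t*).
g'(t) = 170·2/(t + 2)². Setting 170·2/(t+2)² = 170t/[(t+2)(8+t)] gives 2(8+t) = t(t+2), so t² = 2×8 = 16.
t* = √16 = 4 min.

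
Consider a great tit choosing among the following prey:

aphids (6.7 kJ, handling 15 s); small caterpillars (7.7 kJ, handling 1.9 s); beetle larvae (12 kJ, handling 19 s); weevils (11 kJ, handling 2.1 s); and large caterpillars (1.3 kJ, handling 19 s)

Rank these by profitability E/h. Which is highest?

Profitability E/h (kJ/s): aphids = 6.7/15 = 0.447, small caterpillars = 7.7/1.9 = 4.05, beetle larvae = 12/19 = 0.632, weevils = 11/2.1 = 5.24, large caterpillars = 1.3/19 = 0.0684.
Ranked: weevils > small caterpillars > beetle larvae > aphids > large caterpillars.

weevils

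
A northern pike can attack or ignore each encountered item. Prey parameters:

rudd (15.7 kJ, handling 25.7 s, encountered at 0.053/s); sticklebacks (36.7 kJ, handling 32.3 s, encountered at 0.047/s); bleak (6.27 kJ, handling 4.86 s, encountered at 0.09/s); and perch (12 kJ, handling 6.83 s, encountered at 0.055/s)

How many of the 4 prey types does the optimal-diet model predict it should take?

Rank by E/h (kJ/s): perch 1.76, bleak 1.29, sticklebacks 1.14, rudd 0.611. Include each in turn until the next type's E/h falls below the running intake rate.
Rate on top 1: 0.4798. bleak: 1.29 > 0.4798 → include.
Rate on top 2: 0.6753. sticklebacks: 1.14 > 0.6753 → include.
Rate on top 3: 0.8853. rudd: 0.611 < 0.8853 → exclude; stop.
Optimal diet: perch, bleak, sticklebacks — 3 of 4 types.

3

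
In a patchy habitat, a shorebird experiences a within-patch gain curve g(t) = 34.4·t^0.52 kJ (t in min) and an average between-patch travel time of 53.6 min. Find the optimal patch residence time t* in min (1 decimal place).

Maximise g(t)/(T+t): set derivative to zero → g'(t)(T+t) = g(t).
g'(t) = 0.52·34.4·t^-0.48. Setting 0.52·34.4·t^-0.48 = 34.4·t^0.52/(53.6+t) gives 0.52(53.6+t) = t, so 0.48·t = 0.52×53.6.
t* = 0.52×53.6/0.48 = 58.07 min.

58.1 min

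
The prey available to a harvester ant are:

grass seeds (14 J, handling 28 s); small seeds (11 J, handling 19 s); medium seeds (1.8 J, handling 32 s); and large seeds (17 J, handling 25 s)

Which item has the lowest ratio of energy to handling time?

medium seeds

In descending order of E/h:
large seeds: 17/25 = 0.68 J/s
small seeds: 11/19 = 0.579 J/s
grass seeds: 14/28 = 0.5 J/s
medium seeds: 1.8/32 = 0.0563 J/s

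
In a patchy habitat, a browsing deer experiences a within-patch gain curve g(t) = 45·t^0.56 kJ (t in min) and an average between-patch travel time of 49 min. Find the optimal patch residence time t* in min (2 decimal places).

Optimal t* satisfies g'(t*) = g(t*)/(T + t*).
g'(t) = 0.56·45·t^-0.44. Setting 0.56·45·t^-0.44 = 45·t^0.56/(49+t) gives 0.56(49+t) = t, so 0.44·t = 0.56×49.
t* = 0.56×49/0.44 = 62.36 min.

62.36 min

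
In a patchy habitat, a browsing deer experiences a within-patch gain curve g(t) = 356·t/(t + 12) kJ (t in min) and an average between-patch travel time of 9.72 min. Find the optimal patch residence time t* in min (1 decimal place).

10.8 min

Optimal t* satisfies g'(t*) = g(t*)/(T + t*).
g'(t) = 356·12/(t + 12)². Setting 356·12/(t+12)² = 356t/[(t+12)(9.72+t)] gives 12(9.72+t) = t(t+12), so t² = 12×9.72 = 116.6.
t* = √116.6 = 10.8 min.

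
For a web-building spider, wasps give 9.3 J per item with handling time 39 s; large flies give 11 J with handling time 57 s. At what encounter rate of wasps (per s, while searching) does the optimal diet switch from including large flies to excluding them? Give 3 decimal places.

The zero-one rule: include large flies iff E₂/h₂ > λE₁/(1+λh₁). Equality gives the switch point.
λE₁h₂ = E₂ + λE₂h₁ ⇒ λ = E₂/(E₁h₂ − E₂h₁) = 11/(530.1 − 429) = 0.1088 per s.

0.109 per s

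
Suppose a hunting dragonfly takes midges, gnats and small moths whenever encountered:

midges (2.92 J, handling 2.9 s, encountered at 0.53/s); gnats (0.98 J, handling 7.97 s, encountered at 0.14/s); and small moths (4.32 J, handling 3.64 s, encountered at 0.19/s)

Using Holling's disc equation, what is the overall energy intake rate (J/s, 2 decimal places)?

0.58 J/s

R = (0.53×2.92 + 0.14×0.98 + 0.19×4.32) / (1 + 0.53×2.9 + 0.14×7.97 + 0.19×3.64) = 2.506/4.344 = 0.5767 J/s.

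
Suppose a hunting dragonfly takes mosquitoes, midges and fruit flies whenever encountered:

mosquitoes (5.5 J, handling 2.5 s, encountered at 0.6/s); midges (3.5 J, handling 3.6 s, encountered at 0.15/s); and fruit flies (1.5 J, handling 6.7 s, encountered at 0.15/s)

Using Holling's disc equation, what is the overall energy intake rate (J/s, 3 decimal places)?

Energy encountered per unit search time: 0.6×5.5 + 0.15×3.5 + 0.15×1.5 = 4.05 J/s.
Handling time per unit search time: 0.6×2.5 + 0.15×3.6 + 0.15×6.7 = 3.045.
Rate = 4.05/(1 + 3.045) = 1.001 J/s.

1.001 J/s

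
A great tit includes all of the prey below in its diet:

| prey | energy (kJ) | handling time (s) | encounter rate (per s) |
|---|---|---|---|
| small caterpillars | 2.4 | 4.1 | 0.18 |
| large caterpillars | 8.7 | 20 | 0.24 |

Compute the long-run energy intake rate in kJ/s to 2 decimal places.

0.39 kJ/s

R = Σλ_iE_i / (1 + Σλ_ih_i)
Numerator: 0.18×2.4 + 0.24×8.7 = 2.52
Denominator: 1 + 0.18×4.1 + 0.24×20 = 6.538
R = 2.52/6.538 = 0.3854 kJ/s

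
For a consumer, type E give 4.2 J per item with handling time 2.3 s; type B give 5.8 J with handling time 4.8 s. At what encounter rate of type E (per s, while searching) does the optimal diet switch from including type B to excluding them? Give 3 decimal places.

0.850 per s

The zero-one rule: include type B iff E₂/h₂ > λE₁/(1+λh₁). Equality gives the switch point.
λE₁h₂ = E₂ + λE₂h₁ ⇒ λ = E₂/(E₁h₂ − E₂h₁) = 5.8/(20.16 − 13.34) = 0.8504 per s.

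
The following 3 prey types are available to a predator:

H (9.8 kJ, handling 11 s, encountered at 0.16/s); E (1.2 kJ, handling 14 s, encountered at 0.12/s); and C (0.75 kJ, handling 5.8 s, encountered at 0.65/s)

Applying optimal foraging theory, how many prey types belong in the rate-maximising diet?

1

Profitabilities (E/h, kJ/s): H 0.891, C 0.129, E 0.0857. Add prey in this order while the next type's profitability exceeds the intake rate on those already taken.
Rate on top 1: 0.5681. C: 0.129 < 0.5681 → exclude; stop.
Optimal diet: H — 1 of 3 types.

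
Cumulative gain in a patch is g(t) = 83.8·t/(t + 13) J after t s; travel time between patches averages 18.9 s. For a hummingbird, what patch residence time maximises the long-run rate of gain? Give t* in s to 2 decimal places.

By the marginal value theorem, leave when the instantaneous gain rate g'(t) equals the habitat-wide average g(t)/(T + t).
g'(t) = 83.8·13/(t + 13)². Setting 83.8·13/(t+13)² = 83.8t/[(t+13)(18.9+t)] gives 13(18.9+t) = t(t+13), so t² = 13×18.9 = 245.7.
t* = √245.7 = 15.67 s.

15.67 s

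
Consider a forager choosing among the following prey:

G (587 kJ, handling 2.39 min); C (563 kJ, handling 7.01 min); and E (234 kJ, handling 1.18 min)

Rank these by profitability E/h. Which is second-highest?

E

Profitability E/h (kJ/min): G = 587/2.39 = 246, C = 563/7.01 = 80.3, E = 234/1.18 = 198.
Ranked: G > E > C.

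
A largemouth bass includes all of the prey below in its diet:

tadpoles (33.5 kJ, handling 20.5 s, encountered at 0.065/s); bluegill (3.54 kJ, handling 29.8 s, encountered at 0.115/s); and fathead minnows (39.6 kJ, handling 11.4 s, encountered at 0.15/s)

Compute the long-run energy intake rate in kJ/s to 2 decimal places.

1.14 kJ/s

R = (0.065×33.5 + 0.115×3.54 + 0.15×39.6) / (1 + 0.065×20.5 + 0.115×29.8 + 0.15×11.4) = 8.525/7.47 = 1.141 kJ/s.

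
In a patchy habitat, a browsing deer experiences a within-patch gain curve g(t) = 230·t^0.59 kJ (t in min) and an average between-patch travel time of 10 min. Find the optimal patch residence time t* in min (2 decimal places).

14.39 min

Optimal t* satisfies g'(t*) = g(t*)/(T + t*).
g'(t) = 0.59·230·t^-0.41. Setting 0.59·230·t^-0.41 = 230·t^0.59/(10+t) gives 0.59(10+t) = t, so 0.41·t = 0.59×10.
t* = 0.59×10/0.41 = 14.39 min.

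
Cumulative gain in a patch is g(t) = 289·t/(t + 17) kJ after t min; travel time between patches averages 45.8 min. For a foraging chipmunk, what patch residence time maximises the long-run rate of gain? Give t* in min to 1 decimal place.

By the marginal value theorem, leave when the instantaneous gain rate g'(t) equals the habitat-wide average g(t)/(T + t).
g'(t) = 289·17/(t + 17)². Setting 289·17/(t+17)² = 289t/[(t+17)(45.8+t)] gives 17(45.8+t) = t(t+17), so t² = 17×45.8 = 778.6.
t* = √778.6 = 27.9 min.

27.9 min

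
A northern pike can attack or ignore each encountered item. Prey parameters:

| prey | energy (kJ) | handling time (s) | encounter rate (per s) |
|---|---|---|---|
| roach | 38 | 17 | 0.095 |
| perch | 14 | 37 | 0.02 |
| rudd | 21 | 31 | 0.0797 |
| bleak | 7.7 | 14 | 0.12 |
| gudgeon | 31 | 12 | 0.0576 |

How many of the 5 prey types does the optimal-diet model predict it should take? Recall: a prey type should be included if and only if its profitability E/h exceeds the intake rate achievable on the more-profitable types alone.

E/h in descending order: gudgeon 2.58, roach 2.24, rudd 0.677, bleak 0.55, perch 0.378 kJ/s. The optimal diet is the largest prefix of this list for which every included type satisfies E_i/h_i > R on the types above it.
Rate on top 1: 1.056. roach: 2.24 > 1.056 → include.
Rate on top 2: 1.632. rudd: 0.677 < 1.632 → exclude; stop.
Optimal diet: gudgeon, roach — 2 of 5 types.

2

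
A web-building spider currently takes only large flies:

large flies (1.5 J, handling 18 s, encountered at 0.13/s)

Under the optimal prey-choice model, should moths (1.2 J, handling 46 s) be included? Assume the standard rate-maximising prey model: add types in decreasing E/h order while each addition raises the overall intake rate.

No

Current rate: (0.13×1.5)/(1 + 0.13×18) = 0.05838 J/s.
Profitability of moths: 1.2/46 = 0.02609 J/s.
Since 0.02609 < R, time spent handling moths is better spent searching.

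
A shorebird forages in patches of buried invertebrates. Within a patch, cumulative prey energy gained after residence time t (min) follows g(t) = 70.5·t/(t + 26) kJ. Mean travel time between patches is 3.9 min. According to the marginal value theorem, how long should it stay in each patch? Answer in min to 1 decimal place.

10.1 min

By the marginal value theorem, leave when the instantaneous gain rate g'(t) equals the habitat-wide average g(t)/(T + t).
g'(t) = 70.5·26/(t + 26)². Setting 70.5·26/(t+26)² = 70.5t/[(t+26)(3.9+t)] gives 26(3.9+t) = t(t+26), so t² = 26×3.9 = 101.4.
t* = √101.4 = 10.07 min.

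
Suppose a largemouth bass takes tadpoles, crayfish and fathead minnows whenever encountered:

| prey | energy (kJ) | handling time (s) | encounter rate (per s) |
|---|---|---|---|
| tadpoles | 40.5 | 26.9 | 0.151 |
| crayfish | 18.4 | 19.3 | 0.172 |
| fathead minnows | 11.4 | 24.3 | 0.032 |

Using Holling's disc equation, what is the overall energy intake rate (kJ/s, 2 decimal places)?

Energy encountered per unit search time: 0.151×40.5 + 0.172×18.4 + 0.032×11.4 = 9.645 kJ/s.
Handling time per unit search time: 0.151×26.9 + 0.172×19.3 + 0.032×24.3 = 8.159.
Rate = 9.645/(1 + 8.159) = 1.053 kJ/s.

1.05 kJ/s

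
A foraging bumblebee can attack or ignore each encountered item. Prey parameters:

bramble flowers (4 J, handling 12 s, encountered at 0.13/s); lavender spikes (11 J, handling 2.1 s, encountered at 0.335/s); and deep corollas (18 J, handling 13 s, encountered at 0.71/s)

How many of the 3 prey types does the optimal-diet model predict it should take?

1

E/h in descending order: lavender spikes 5.24, deep corollas 1.38, bramble flowers 0.333 J/s. The optimal diet is the largest prefix of this list for which every included type satisfies E_i/h_i > R on the types above it.
Rate on top 1: 2.163. deep corollas: 1.38 < 2.163 → exclude; stop.
Optimal diet: lavender spikes — 1 of 3 types.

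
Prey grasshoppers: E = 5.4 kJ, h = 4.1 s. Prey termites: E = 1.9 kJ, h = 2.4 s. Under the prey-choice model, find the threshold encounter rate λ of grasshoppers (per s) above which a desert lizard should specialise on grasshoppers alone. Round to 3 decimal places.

0.368 per s

Drop termites once their profitability E₂/h₂ falls below the rate achievable on grasshoppers alone: E₂/h₂ = λE₁/(1 + λh₁).
Solve for λ: λE₁h₂ = E₂(1 + λh₁) → λ(E₁h₂ − E₂h₁) = E₂ → λ = E₂/(E₁h₂ − E₂h₁).
λ = 1.9/(5.4×2.4 − 1.9×4.1) = 1.9/5.17 = 0.3675 per s.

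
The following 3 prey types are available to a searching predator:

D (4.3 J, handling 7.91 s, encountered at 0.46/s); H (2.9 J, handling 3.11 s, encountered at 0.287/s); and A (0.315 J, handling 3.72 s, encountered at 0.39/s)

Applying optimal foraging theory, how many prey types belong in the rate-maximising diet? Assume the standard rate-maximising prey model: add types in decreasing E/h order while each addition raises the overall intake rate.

E/h in descending order: H 0.932, D 0.544, A 0.0847 J/s. The optimal diet is the largest prefix of this list for which every included type satisfies E_i/h_i > R on the types above it.
Rate on top 1: 0.4398. D: 0.544 > 0.4398 → include.
Rate on top 2: 0.5081. A: 0.0847 < 0.5081 → exclude; stop.
Optimal diet: H, D — 2 of 3 types.

2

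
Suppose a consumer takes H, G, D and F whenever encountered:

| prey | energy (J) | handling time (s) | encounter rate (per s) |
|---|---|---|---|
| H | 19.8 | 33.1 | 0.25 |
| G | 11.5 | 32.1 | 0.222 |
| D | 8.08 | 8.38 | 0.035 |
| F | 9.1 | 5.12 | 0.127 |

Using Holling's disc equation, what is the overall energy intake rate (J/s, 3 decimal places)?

0.516 J/s

Energy encountered per unit search time: 0.25×19.8 + 0.222×11.5 + 0.035×8.08 + 0.127×9.1 = 8.941 J/s.
Handling time per unit search time: 0.25×33.1 + 0.222×32.1 + 0.035×8.38 + 0.127×5.12 = 16.34.
Rate = 8.941/(1 + 16.34) = 0.5155 J/s.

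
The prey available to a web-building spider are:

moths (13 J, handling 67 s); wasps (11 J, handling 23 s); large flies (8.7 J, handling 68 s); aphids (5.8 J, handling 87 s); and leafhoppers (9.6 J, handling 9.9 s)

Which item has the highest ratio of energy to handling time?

leafhoppers

In descending order of E/h:
leafhoppers: 9.6/9.9 = 0.97 J/s
wasps: 11/23 = 0.478 J/s
moths: 13/67 = 0.194 J/s
large flies: 8.7/68 = 0.128 J/s
aphids: 5.8/87 = 0.0667 J/s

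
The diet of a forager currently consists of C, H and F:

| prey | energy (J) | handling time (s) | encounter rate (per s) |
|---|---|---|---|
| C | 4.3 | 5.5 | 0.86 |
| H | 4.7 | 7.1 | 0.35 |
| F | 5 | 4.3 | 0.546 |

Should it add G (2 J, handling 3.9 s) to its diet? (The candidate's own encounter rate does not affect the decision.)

Intake rate on the current diet: R = (0.86×4.3 + 0.35×4.7 + 0.546×5) / (1 + 0.86×5.5 + 0.35×7.1 + 0.546×4.3) = 8.073/10.56 = 0.7643 J/s.
Profitability of G: 2/3.9 = 0.5128 J/s.
0.5128 < 0.7643, so adding G would lower the average — exclude it.

No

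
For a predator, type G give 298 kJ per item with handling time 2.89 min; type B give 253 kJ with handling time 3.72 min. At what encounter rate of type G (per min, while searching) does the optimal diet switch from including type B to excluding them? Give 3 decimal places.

Drop type B once their profitability E₂/h₂ falls below the rate achievable on type G alone: E₂/h₂ = λE₁/(1 + λh₁).
Solve for λ: λE₁h₂ = E₂(1 + λh₁) → λ(E₁h₂ − E₂h₁) = E₂ → λ = E₂/(E₁h₂ − E₂h₁).
λ = 253/(298×3.72 − 253×2.89) = 253/377.4 = 0.6704 per min.

0.670 per min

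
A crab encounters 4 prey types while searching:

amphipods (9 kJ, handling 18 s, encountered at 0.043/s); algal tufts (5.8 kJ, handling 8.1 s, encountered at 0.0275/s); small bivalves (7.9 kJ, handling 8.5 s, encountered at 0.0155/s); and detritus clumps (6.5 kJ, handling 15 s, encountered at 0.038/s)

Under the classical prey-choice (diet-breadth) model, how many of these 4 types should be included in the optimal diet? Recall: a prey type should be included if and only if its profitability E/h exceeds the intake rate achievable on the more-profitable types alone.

4

Profitabilities (E/h, kJ/s): small bivalves 0.929, algal tufts 0.716, amphipods 0.5, detritus clumps 0.433. Add prey in this order while the next type's profitability exceeds the intake rate on those already taken.
Rate on top 1: 0.1082. algal tufts: 0.716 > 0.1082 → include.
Rate on top 2: 0.2082. amphipods: 0.5 > 0.2082 → include.
Rate on top 3: 0.3143. detritus clumps: 0.433 > 0.3143 → include.
Optimal diet: small bivalves, algal tufts, amphipods, detritus clumps — 4 of 4 types.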